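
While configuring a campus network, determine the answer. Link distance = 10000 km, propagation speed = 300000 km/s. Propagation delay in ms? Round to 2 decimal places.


Given: distance = 10000 km, speed = 300000 km/s
Delay = distance / speed = 10000 / 300000 seconds
Delay in ms = 10000 * 1000 / 300000
Delay = 33.3333 ms
Rounded to 2 dp = 33.33 ms

33.33


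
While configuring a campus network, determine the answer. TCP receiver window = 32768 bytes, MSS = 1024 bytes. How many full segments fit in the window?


Given: RWND = 32768 bytes, MSS = 1024 bytes
Full segments = floor(RWND / MSS)
Full segments = floor(32768 / 1024)
Full segments = floor(32.0) = 32

32


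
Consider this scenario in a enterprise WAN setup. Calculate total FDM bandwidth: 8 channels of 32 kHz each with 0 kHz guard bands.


Given: 8 channels, 32 kHz each, guard = 0 kHz
Channel bandwidth = 8 * 32 = 256 kHz
Guard bands = 7 gaps * 0 kHz = 0 kHz
Total = 256 + 0 = 256 kHz

256


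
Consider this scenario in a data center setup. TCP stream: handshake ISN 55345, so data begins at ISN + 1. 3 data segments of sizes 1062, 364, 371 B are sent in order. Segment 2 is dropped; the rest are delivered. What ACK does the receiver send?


SYN uses sequence number 55345; first data byte = ISN + 1 = 55346.
Segment 1: SEQ = 55346, len = 1062 B, covers [55346, 56407]
Segment 2: SEQ = 56408, len = 364 B, covers [56408, 56771] [LOST]
Segment 3: SEQ = 56772, len = 371 B, covers [56772, 57142]
In-order data received: bytes [55346, 56407] (segments 1..1).
Segment 2 missing -> gap begins at byte 56408; later segments buffered out of order.
Cumulative ACK = next expected in-order byte = 55346 + 1062 = 56408

56408


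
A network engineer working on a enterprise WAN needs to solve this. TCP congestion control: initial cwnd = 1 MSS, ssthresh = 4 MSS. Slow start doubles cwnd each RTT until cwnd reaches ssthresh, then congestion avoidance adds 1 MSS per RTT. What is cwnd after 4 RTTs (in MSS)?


RTT 0: cwnd = 1 MSS (initial)
RTT 1: cwnd = 2 MSS (slow start, doubled)
RTT 2: cwnd = 4 MSS (slow start, doubled)
RTT 3: cwnd = 5 MSS (congestion avoidance, +1)
RTT 4: cwnd = 6 MSS (congestion avoidance, +1)

6


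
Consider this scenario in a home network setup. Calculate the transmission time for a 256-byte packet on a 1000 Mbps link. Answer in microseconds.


Given: packet = 256 bytes, bandwidth = 1000 Mbps
Packet in bits = 256 * 8 = 2048 bits
Bandwidth = 1000 * 10^6 = 1000000000 bps
Time = 2048 / 1000000000 seconds
Time in us = 2048 * 10^6 / 1000000000 = 2.048

2.048


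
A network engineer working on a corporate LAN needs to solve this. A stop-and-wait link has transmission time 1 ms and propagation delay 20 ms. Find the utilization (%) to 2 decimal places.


Given: Ttrans = 1 ms, Tprop = 20 ms
RTT = 2 * Tprop = 2 * 20 = 40 ms
U = Ttrans / (Ttrans + RTT)
U = 1 / (1 + 40)
U = 1 / 41 = 0.02439
U% = 2.44%

2.44


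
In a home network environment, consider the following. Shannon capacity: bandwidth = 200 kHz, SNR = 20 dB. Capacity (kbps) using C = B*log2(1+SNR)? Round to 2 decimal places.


Given: B = 200 kHz, SNR = 20 dB
SNR linear = 10^(20/10) = 100
1 + SNR = 101
log2(101) = 6.6582114828
C = 200 * 1000 * 6.6582114828 = 1331642.2966 bps
C = 1331.642297 kbps -> 1331.64 kbps (2 dp)

1331.64


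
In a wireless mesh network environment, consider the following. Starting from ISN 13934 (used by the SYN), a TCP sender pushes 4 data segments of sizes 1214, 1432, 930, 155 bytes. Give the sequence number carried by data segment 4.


The SYN occupies sequence number ISN = 13934, so the first data byte is ISN + 1 = 13935.
SEQ of data segment i = (ISN + 1) + sum of payload sizes of segments 1..i-1.
Segment 1: SEQ = 13935, payload = 1214 bytes
Segment 2: SEQ = 15149, payload = 1432 bytes
Segment 3: SEQ = 16581, payload = 930 bytes
Segment 4: SEQ = 17511, payload = 155 bytes
SEQ of segment 4 = 13935 + 1214 + 1432 + 930 = 17511

17511


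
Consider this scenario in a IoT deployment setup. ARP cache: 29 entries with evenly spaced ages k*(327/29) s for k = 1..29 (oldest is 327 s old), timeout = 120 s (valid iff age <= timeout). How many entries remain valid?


Ages are k * 327/29 s for k = 1..29 (spacing = 11.2759 s).
Entry k is valid iff k * 327/29 <= 120 iff k <= 29 * 120 / 327 = 10.6422
n_valid = floor(10.6422) = 10
(n_stale = 29 - 10 = 19)

10


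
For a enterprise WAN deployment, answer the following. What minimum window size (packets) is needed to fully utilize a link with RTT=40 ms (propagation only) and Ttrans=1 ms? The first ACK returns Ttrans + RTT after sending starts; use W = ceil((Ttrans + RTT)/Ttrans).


Given: Ttrans = 1 ms, RTT = 40 ms (= 2 * Tprop, Tprop = 20 ms)
Time until first ACK returns = Ttrans + RTT = 1 + 40 = 41 ms
Need W * Ttrans >= Ttrans + RTT  ->  W >= (Ttrans + RTT) / Ttrans
(Ttrans + RTT) / Ttrans = 41 / 1 = 41
W_min = ceil(41) = 41

41


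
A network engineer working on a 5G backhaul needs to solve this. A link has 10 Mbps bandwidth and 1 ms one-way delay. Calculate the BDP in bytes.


Given: bandwidth = 10 Mbps, delay = 1 ms
BDP in bits = 10 * 10^6 * 1 / 1000
BDP in bits = 10000
BDP in bytes = 10000 / 8 = 1250

1250


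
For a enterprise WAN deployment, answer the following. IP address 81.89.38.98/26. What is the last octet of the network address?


Given: IP = 81.89.38.98, prefix = /26
Subnet mask = 255.255.255.192
Last octet of IP: 98
Last octet of mask: 192
Network last octet = 98 AND 192 = 64

64


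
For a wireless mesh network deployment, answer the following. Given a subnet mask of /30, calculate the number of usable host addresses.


Given: subnet mask /30
Host bits = 32 - 30 = 2
Total addresses = 2^2 = 4
Usable hosts = 4 - 2 (network + broadcast) = 2

2


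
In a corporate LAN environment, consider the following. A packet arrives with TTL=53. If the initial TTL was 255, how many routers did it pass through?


Given: initial TTL = 255, received TTL = 53
Hops = initial TTL - received TTL
Hops = 255 - 53 = 202

202


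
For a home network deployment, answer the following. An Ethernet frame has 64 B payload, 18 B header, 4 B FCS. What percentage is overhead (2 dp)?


Given: payload = 64 B, header = 18 B, trailer = 4 B
Overhead bytes = header + trailer = 18 + 4 = 22
Total frame = payload + overhead = 64 + 22 = 86
Overhead % = 22 / 86 * 100 = 25.5814% -> 25.58% (2 dp)

25.58


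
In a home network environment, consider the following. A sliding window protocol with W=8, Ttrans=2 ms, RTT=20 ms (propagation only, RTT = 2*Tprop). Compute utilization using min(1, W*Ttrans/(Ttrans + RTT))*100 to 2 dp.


Given: W = 8, Ttrans = 2 ms, RTT = 20 ms (= 2 * Tprop, Tprop = 10 ms)
Cycle time = Ttrans + RTT = 2 + 20 = 22 ms (first packet sent until its ACK returns)
W * Ttrans = 8 * 2 = 16 ms of sending per cycle
W * Ttrans / (Ttrans + RTT) = 16 / 22 = 0.727273
U = min(1, 0.727273) = 0.727273
U% = 72.73%

72.73


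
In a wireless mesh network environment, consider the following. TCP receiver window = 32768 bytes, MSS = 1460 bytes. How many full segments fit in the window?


Given: RWND = 32768 bytes, MSS = 1460 bytes
Full segments = floor(RWND / MSS)
Full segments = floor(32768 / 1460)
Full segments = floor(22.4438) = 22

22


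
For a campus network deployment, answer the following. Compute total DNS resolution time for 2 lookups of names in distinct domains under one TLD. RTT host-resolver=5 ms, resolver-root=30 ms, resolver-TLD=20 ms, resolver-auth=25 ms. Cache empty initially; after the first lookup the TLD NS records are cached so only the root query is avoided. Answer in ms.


Lookup 1 (cold cache): local + root + TLD + auth = 5 + 30 + 20 + 25 = 80 ms
Lookups 2..2 (TLD NS cached -> skip root; new domain -> still ask TLD and auth): local + TLD + auth = 5 + 20 + 25 = 50 ms each
Remaining 1 lookups: 1 * 50 = 50 ms
Total = 80 + 50 = 130 ms

130


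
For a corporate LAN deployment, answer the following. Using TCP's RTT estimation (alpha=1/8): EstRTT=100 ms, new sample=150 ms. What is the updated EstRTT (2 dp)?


Given: EstRTT = 100 ms, SampleRTT = 150 ms, alpha = 1/8
New EstRTT = (1 - alpha) * EstRTT + alpha * SampleRTT
(7/8) * 100 = 87.5
(1/8) * 150 = 18.75
New EstRTT = 87.5 + 18.75 = 106.25 ms -> 106.25 ms (2 dp)

106.25


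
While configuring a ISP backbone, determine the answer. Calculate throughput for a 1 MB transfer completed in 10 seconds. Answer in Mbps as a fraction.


Given: file = 1 MB, time = 10 s
File in Mb = 1 * 8 = 8 Mb
Throughput = 8 / 10 Mbps
Throughput = 4/5 Mbps

4/5


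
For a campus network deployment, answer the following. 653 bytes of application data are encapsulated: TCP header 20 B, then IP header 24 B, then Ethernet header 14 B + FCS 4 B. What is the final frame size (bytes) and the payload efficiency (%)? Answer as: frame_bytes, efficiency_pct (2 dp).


TCP segment = 653 + 20 = 673 B
IP packet = 673 + 24 = 697 B
Ethernet frame = 697 + 14 + 4 = 715 B
Efficiency = app / frame = 653 / 715 = 0.913287 = 91.3287% -> 91.33% (2 dp)

715, 91.33


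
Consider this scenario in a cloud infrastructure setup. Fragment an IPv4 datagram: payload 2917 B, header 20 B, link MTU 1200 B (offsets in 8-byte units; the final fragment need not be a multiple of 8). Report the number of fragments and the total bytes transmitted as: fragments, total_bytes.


Max data per non-final fragment = floor((MTU - header)/8)*8 = floor((1200 - 20)/8)*8 = floor(1180/8)*8 = 1176 B
Final fragment needs no 8-byte alignment: it can carry up to MTU - header = 1180 B
Non-final fragments needed = ceil((payload - 1180) / 1176) = ceil(1737/1176) = ceil(1.4770) = 2
Number of fragments = 2 + 1 = 3
Fragment sizes (data): 2 * 1176 B + 565 B (last, 565 <= 1180 OK)
Total bytes sent = payload + n_frags * header = 2917 + 3*20 = 2917 + 60 = 2977 B

3, 2977


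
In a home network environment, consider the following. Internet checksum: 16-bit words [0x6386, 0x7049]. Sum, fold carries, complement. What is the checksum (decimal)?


Given words: [0x6386, 0x7049]
Step 1: Sum all words
Raw sum = 25478 + 28745 = 54223
One's complement = ~54223 & 0xFFFF = 11312

11312


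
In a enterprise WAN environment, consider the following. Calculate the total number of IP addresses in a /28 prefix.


Given: CIDR prefix /28
Host bits = 32 - 28 = 4
Total addresses = 2^4 = 16

16


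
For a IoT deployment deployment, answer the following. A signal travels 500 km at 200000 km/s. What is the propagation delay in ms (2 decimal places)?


Given: distance = 500 km, speed = 200000 km/s
Delay = distance / speed = 500 / 200000 seconds
Delay in ms = 500 * 1000 / 200000
Delay = 2.5000 ms
Rounded to 2 dp = 2.50 ms

2.50


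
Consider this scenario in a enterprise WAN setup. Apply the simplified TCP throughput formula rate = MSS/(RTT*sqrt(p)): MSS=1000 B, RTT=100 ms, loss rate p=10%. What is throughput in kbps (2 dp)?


Given: MSS = 1000 bytes, RTT = 100 ms, loss = 10%
RTT in seconds = 100 / 1000 = 0.1
Loss rate = 10% = 0.1
sqrt(loss) = sqrt(0.1) = 0.316227766017
Throughput (bytes/s) = 1000 / (0.1 * 0.316227766017) = 31622.7766
Throughput (kbps) = 31622.7766 * 8 / 1000 = 252.982213 -> 252.98 kbps (2 dp)

252.98


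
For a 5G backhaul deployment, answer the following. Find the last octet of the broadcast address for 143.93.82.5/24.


Given: IP = 143.93.82.5, prefix = /24
Host bits = 32 - 24 = 8
Network last octet = 5 AND mask = 0
Host part size = 2^8 - 1 = 255
Broadcast last octet = 0 OR 255 = 255

255


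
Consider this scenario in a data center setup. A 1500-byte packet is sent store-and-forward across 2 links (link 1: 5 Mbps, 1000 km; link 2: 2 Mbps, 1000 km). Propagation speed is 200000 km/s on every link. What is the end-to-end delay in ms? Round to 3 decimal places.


Packet = 1500 bytes = 12000 bits. Store-and-forward: sum (t_trans + t_prop) per link.
Link 1: t_trans = 12000/(5*10^6) s = 2.4000 ms; t_prop = 1000/200000 s = 5.0000 ms; subtotal = 7.4000 ms
Link 2: t_trans = 12000/(2*10^6) s = 6.0000 ms; t_prop = 1000/200000 s = 5.0000 ms; subtotal = 11.0000 ms
End-to-end = 7.4000 + 11.0000 = 18.4000 ms -> 18.400 ms (3 dp)

18.400


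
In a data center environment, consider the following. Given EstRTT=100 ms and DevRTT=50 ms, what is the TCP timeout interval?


Given: EstRTT = 100 ms, DevRTT = 50 ms
Timeout = EstRTT + 4 * DevRTT
4 * DevRTT = 4 * 50 = 200
Timeout = 100 + 200 = 300 ms

300


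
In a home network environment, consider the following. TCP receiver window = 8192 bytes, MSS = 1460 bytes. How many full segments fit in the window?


Given: RWND = 8192 bytes, MSS = 1460 bytes
Full segments = floor(RWND / MSS)
Full segments = floor(8192 / 1460)
Full segments = floor(5.611) = 5

5


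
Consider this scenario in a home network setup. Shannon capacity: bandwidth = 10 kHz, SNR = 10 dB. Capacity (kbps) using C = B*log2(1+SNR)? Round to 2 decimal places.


Given: B = 10 kHz, SNR = 10 dB
SNR linear = 10^(10/10) = 10
1 + SNR = 11
log2(11) = 3.4594316186
C = 10 * 1000 * 3.4594316186 = 34594.3162 bps
C = 34.594316 kbps -> 34.59 kbps (2 dp)

34.59


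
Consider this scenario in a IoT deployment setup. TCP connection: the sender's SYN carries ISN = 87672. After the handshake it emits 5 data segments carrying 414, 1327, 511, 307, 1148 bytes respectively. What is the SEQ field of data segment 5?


The SYN occupies sequence number ISN = 87672, so the first data byte is ISN + 1 = 87673.
SEQ of data segment i = (ISN + 1) + sum of payload sizes of segments 1..i-1.
Segment 1: SEQ = 87673, payload = 414 bytes
Segment 2: SEQ = 88087, payload = 1327 bytes
Segment 3: SEQ = 89414, payload = 511 bytes
Segment 4: SEQ = 89925, payload = 307 bytes
Segment 5: SEQ = 90232, payload = 1148 bytes
SEQ of segment 5 = 87673 + 414 + 1327 + 511 + 307 = 90232

90232


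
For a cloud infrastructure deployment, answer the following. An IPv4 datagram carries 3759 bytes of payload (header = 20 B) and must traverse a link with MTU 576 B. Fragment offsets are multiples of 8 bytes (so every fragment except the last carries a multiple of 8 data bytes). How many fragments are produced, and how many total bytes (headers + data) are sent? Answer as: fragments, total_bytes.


Max data per non-final fragment = floor((MTU - header)/8)*8 = floor((576 - 20)/8)*8 = floor(556/8)*8 = 552 B
Final fragment needs no 8-byte alignment: it can carry up to MTU - header = 556 B
Non-final fragments needed = ceil((payload - 556) / 552) = ceil(3203/552) = ceil(5.8025) = 6
Number of fragments = 6 + 1 = 7
Fragment sizes (data): 6 * 552 B + 447 B (last, 447 <= 556 OK)
Total bytes sent = payload + n_frags * header = 3759 + 7*20 = 3759 + 140 = 3899 B

7, 3899


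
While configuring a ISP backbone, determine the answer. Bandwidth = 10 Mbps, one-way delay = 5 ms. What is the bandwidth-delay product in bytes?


Given: bandwidth = 10 Mbps, delay = 5 ms
BDP in bits = 10 * 10^6 * 5 / 1000
BDP in bits = 50000
BDP in bytes = 50000 / 8 = 6250

6250


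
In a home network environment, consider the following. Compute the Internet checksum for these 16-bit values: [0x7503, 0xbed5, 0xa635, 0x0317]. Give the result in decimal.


Given words: [0x7503, 0xbed5, 0xa635, 0x0317]
Step 1: Sum all words
Raw sum = 29955 + 48853 + 42549 + 791 = 122148
Step 2: Fold carry: (56612 + 1) = 56613
One's complement = ~56613 & 0xFFFF = 8922

8922


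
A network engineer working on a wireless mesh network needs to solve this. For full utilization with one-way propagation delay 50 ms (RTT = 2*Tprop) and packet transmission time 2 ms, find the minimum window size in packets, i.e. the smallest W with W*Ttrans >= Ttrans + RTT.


Given: Ttrans = 2 ms, RTT = 100 ms (= 2 * Tprop, Tprop = 50 ms)
Time until first ACK returns = Ttrans + RTT = 2 + 100 = 102 ms
Need W * Ttrans >= Ttrans + RTT  ->  W >= (Ttrans + RTT) / Ttrans
(Ttrans + RTT) / Ttrans = 102 / 2 = 51
W_min = ceil(51) = 51

51


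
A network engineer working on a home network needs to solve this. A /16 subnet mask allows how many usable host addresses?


Given: subnet mask /16
Host bits = 32 - 16 = 16
Total addresses = 2^16 = 65536
Usable hosts = 65536 - 2 (network + broadcast) = 65534

65534


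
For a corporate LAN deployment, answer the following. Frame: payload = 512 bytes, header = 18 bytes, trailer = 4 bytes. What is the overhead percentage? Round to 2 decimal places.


Given: payload = 512 B, header = 18 B, trailer = 4 B
Overhead bytes = header + trailer = 18 + 4 = 22
Total frame = payload + overhead = 512 + 22 = 534
Overhead % = 22 / 534 * 100 = 4.1199% -> 4.12% (2 dp)

4.12


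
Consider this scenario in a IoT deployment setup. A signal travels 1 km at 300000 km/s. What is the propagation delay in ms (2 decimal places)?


Given: distance = 1 km, speed = 300000 km/s
Delay = distance / speed = 1 / 300000 seconds
Delay in ms = 1 * 1000 / 300000
Delay = 0.0033 ms
Rounded to 2 dp = 0.00 ms

0.00


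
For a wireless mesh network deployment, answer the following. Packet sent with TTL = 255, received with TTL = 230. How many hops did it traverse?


Given: initial TTL = 255, received TTL = 230
Hops = initial TTL - received TTL
Hops = 255 - 230 = 25

25


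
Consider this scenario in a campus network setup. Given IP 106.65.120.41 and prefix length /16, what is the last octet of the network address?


Given: IP = 106.65.120.41, prefix = /16
Subnet mask = 255.255.0.0
Last octet of IP: 41
Last octet of mask: 0
Network last octet = 41 AND 0 = 0

0


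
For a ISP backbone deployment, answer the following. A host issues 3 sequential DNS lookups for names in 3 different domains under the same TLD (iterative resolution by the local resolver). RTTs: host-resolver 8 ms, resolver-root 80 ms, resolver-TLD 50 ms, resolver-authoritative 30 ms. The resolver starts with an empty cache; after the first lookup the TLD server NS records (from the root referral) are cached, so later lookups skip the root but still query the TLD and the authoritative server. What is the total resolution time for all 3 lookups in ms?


Lookup 1 (cold cache): local + root + TLD + auth = 8 + 80 + 50 + 30 = 168 ms
Lookups 2..3 (TLD NS cached -> skip root; new domain -> still ask TLD and auth): local + TLD + auth = 8 + 50 + 30 = 88 ms each
Remaining 2 lookups: 2 * 88 = 176 ms
Total = 168 + 176 = 344 ms

344


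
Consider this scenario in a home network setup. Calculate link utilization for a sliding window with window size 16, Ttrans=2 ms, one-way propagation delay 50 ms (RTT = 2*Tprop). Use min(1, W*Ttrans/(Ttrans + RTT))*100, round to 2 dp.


Given: W = 16, Ttrans = 2 ms, RTT = 100 ms (= 2 * Tprop, Tprop = 50 ms)
Cycle time = Ttrans + RTT = 2 + 100 = 102 ms (first packet sent until its ACK returns)
W * Ttrans = 16 * 2 = 32 ms of sending per cycle
W * Ttrans / (Ttrans + RTT) = 32 / 102 = 0.313725
U = min(1, 0.313725) = 0.313725
U% = 31.37%

31.37


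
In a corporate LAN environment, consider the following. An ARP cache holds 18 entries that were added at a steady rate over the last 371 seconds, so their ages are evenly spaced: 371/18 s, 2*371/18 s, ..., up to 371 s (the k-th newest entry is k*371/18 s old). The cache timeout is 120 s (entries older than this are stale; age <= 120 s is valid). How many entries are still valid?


Ages are k * 371/18 s for k = 1..18 (spacing = 20.6111 s).
Entry k is valid iff k * 371/18 <= 120 iff k <= 18 * 120 / 371 = 5.8221
n_valid = floor(5.8221) = 5
(n_stale = 18 - 5 = 13)

5


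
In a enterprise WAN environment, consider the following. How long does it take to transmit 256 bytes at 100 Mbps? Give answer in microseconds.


Given: packet = 256 bytes, bandwidth = 100 Mbps
Packet in bits = 256 * 8 = 2048 bits
Bandwidth = 100 * 10^6 = 100000000 bps
Time = 2048 / 100000000 seconds
Time in us = 2048 * 10^6 / 100000000 = 20.48

20.48


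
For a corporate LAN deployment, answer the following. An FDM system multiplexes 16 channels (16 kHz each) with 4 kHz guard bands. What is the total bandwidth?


Given: 16 channels, 16 kHz each, guard = 4 kHz
Channel bandwidth = 16 * 16 = 256 kHz
Guard bands = 15 gaps * 4 kHz = 60 kHz
Total = 256 + 60 = 316 kHz

316


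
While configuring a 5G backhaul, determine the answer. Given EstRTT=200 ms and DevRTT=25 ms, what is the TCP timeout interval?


Given: EstRTT = 200 ms, DevRTT = 25 ms
Timeout = EstRTT + 4 * DevRTT
4 * DevRTT = 4 * 25 = 100
Timeout = 200 + 100 = 300 ms

300


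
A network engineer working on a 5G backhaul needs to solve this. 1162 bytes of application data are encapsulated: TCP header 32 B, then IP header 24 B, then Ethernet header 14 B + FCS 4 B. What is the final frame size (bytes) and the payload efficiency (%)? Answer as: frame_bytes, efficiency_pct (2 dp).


TCP segment = 1162 + 32 = 1194 B
IP packet = 1194 + 24 = 1218 B
Ethernet frame = 1218 + 14 + 4 = 1236 B
Efficiency = app / frame = 1162 / 1236 = 0.940129 = 94.0129% -> 94.01% (2 dp)

1236, 94.01


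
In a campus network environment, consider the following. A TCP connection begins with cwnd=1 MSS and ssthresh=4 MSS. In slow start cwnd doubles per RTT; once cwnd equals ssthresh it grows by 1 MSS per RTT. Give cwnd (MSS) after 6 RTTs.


RTT 0: cwnd = 1 MSS (initial)
RTT 1: cwnd = 2 MSS (slow start, doubled)
RTT 2: cwnd = 4 MSS (slow start, doubled)
RTT 3: cwnd = 5 MSS (congestion avoidance, +1)
RTT 4: cwnd = 6 MSS (congestion avoidance, +1)
RTT 5: cwnd = 7 MSS (congestion avoidance, +1)
RTT 6: cwnd = 8 MSS (congestion avoidance, +1)

8


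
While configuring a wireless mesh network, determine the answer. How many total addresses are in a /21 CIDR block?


Given: CIDR prefix /21
Host bits = 32 - 21 = 11
Total addresses = 2^11 = 2048

2048


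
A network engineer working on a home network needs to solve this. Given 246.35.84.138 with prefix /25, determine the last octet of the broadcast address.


Given: IP = 246.35.84.138, prefix = /25
Host bits = 32 - 25 = 7
Network last octet = 138 AND mask = 128
Host part size = 2^7 - 1 = 127
Broadcast last octet = 128 OR 127 = 255

255


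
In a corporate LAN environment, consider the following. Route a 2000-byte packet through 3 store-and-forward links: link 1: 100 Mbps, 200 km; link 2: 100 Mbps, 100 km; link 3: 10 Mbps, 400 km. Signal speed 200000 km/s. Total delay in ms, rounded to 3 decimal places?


Packet = 2000 bytes = 16000 bits. Store-and-forward: sum (t_trans + t_prop) per link.
Link 1: t_trans = 16000/(100*10^6) s = 0.1600 ms; t_prop = 200/200000 s = 1.0000 ms; subtotal = 1.1600 ms
Link 2: t_trans = 16000/(100*10^6) s = 0.1600 ms; t_prop = 100/200000 s = 0.5000 ms; subtotal = 0.6600 ms
Link 3: t_trans = 16000/(10*10^6) s = 1.6000 ms; t_prop = 400/200000 s = 2.0000 ms; subtotal = 3.6000 ms
End-to-end = 1.1600 + 0.6600 + 3.6000 = 5.4200 ms -> 5.420 ms (3 dp)

5.420


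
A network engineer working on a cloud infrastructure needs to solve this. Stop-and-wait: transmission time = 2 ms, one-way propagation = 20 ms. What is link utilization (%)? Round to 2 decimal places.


Given: Ttrans = 2 ms, Tprop = 20 ms
RTT = 2 * Tprop = 2 * 20 = 40 ms
U = Ttrans / (Ttrans + RTT)
U = 2 / (2 + 40)
U = 2 / 42 = 0.047619
U% = 4.76%

4.76


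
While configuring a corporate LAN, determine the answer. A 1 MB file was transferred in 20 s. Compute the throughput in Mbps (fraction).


Given: file = 1 MB, time = 20 s
File in Mb = 1 * 8 = 8 Mb
Throughput = 8 / 20 Mbps
Throughput = 2/5 Mbps

2/5


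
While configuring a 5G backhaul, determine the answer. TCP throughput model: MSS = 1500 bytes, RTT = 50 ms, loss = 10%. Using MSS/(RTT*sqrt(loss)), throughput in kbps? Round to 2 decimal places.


Given: MSS = 1500 bytes, RTT = 50 ms, loss = 10%
RTT in seconds = 50 / 1000 = 0.05
Loss rate = 10% = 0.1
sqrt(loss) = sqrt(0.1) = 0.316227766017
Throughput (bytes/s) = 1500 / (0.05 * 0.316227766017) = 94868.3298
Throughput (kbps) = 94868.3298 * 8 / 1000 = 758.946638 -> 758.95 kbps (2 dp)

758.95


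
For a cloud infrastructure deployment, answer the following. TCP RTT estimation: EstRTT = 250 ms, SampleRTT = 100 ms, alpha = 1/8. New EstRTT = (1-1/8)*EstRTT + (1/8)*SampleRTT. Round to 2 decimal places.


Given: EstRTT = 250 ms, SampleRTT = 100 ms, alpha = 1/8
New EstRTT = (1 - alpha) * EstRTT + alpha * SampleRTT
(7/8) * 250 = 218.75
(1/8) * 100 = 12.5
New EstRTT = 218.75 + 12.5 = 231.25 ms -> 231.25 ms (2 dp)

231.25


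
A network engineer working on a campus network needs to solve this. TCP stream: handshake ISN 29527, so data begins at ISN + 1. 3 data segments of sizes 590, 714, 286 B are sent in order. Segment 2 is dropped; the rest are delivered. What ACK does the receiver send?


SYN uses sequence number 29527; first data byte = ISN + 1 = 29528.
Segment 1: SEQ = 29528, len = 590 B, covers [29528, 30117]
Segment 2: SEQ = 30118, len = 714 B, covers [30118, 30831] [LOST]
Segment 3: SEQ = 30832, len = 286 B, covers [30832, 31117]
In-order data received: bytes [29528, 30117] (segments 1..1).
Segment 2 missing -> gap begins at byte 30118; later segments buffered out of order.
Cumulative ACK = next expected in-order byte = 29528 + 590 = 30118

30118


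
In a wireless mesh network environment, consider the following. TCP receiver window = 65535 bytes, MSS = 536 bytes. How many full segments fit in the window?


Given: RWND = 65535 bytes, MSS = 536 bytes
Full segments = floor(RWND / MSS)
Full segments = floor(65535 / 536)
Full segments = floor(122.2668) = 122

122


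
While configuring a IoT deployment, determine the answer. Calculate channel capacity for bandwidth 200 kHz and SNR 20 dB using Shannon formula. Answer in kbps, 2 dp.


Given: B = 200 kHz, SNR = 20 dB
SNR linear = 10^(20/10) = 100
1 + SNR = 101
log2(101) = 6.6582114828
C = 200 * 1000 * 6.6582114828 = 1331642.2966 bps
C = 1331.642297 kbps -> 1331.64 kbps (2 dp)

1331.64


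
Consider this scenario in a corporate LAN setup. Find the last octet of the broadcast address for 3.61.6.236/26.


Given: IP = 3.61.6.236, prefix = /26
Host bits = 32 - 26 = 6
Network last octet = 236 AND mask = 192
Host part size = 2^6 - 1 = 63
Broadcast last octet = 192 OR 63 = 255

255


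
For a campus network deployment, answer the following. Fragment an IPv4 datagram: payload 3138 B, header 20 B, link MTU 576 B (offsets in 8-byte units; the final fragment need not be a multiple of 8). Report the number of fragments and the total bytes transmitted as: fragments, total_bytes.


Max data per non-final fragment = floor((MTU - header)/8)*8 = floor((576 - 20)/8)*8 = floor(556/8)*8 = 552 B
Final fragment needs no 8-byte alignment: it can carry up to MTU - header = 556 B
Non-final fragments needed = ceil((payload - 556) / 552) = ceil(2582/552) = ceil(4.6775) = 5
Number of fragments = 5 + 1 = 6
Fragment sizes (data): 5 * 552 B + 378 B (last, 378 <= 556 OK)
Total bytes sent = payload + n_frags * header = 3138 + 6*20 = 3138 + 120 = 3258 B

6, 3258


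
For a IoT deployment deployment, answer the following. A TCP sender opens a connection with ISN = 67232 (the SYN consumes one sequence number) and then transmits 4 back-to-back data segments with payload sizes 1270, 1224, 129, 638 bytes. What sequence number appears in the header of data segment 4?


The SYN occupies sequence number ISN = 67232, so the first data byte is ISN + 1 = 67233.
SEQ of data segment i = (ISN + 1) + sum of payload sizes of segments 1..i-1.
Segment 1: SEQ = 67233, payload = 1270 bytes
Segment 2: SEQ = 68503, payload = 1224 bytes
Segment 3: SEQ = 69727, payload = 129 bytes
Segment 4: SEQ = 69856, payload = 638 bytes
SEQ of segment 4 = 67233 + 1270 + 1224 + 129 = 69856

69856


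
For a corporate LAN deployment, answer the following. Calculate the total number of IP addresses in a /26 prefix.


Given: CIDR prefix /26
Host bits = 32 - 26 = 6
Total addresses = 2^6 = 64

64


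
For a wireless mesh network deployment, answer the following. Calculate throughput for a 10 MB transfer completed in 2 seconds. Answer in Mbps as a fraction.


Given: file = 10 MB, time = 2 s
File in Mb = 10 * 8 = 80 Mb
Throughput = 80 / 2 Mbps
Throughput = 40 Mbps

40


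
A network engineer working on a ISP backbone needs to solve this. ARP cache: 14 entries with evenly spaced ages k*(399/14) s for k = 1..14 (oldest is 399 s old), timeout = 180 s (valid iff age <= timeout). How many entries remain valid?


Ages are k * 399/14 s for k = 1..14 (spacing = 28.5000 s).
Entry k is valid iff k * 399/14 <= 180 iff k <= 14 * 180 / 399 = 6.3158
n_valid = floor(6.3158) = 6
(n_stale = 14 - 6 = 8)

6


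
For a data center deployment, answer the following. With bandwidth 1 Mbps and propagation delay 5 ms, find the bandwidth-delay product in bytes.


Given: bandwidth = 1 Mbps, delay = 5 ms
BDP in bits = 1 * 10^6 * 5 / 1000
BDP in bits = 5000
BDP in bytes = 5000 / 8 = 625

625


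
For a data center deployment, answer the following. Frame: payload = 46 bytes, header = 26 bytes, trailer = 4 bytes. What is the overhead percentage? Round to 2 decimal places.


Given: payload = 46 B, header = 26 B, trailer = 4 B
Overhead bytes = header + trailer = 26 + 4 = 30
Total frame = payload + overhead = 46 + 30 = 76
Overhead % = 30 / 76 * 100 = 39.4737% -> 39.47% (2 dp)

39.47


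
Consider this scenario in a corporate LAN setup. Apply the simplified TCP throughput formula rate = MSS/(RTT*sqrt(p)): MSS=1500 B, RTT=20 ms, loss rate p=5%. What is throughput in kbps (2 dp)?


Given: MSS = 1500 bytes, RTT = 20 ms, loss = 5%
RTT in seconds = 20 / 1000 = 0.02
Loss rate = 5% = 0.05
sqrt(loss) = sqrt(0.05) = 0.223606797750
Throughput (bytes/s) = 1500 / (0.02 * 0.223606797750) = 335410.1966
Throughput (kbps) = 335410.1966 * 8 / 1000 = 2683.281573 -> 2683.28 kbps (2 dp)

2683.28


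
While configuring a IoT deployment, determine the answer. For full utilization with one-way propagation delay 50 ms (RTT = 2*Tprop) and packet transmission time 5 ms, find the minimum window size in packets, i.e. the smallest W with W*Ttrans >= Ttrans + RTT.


Given: Ttrans = 5 ms, RTT = 100 ms (= 2 * Tprop, Tprop = 50 ms)
Time until first ACK returns = Ttrans + RTT = 5 + 100 = 105 ms
Need W * Ttrans >= Ttrans + RTT  ->  W >= (Ttrans + RTT) / Ttrans
(Ttrans + RTT) / Ttrans = 105 / 5 = 21
W_min = ceil(21) = 21

21


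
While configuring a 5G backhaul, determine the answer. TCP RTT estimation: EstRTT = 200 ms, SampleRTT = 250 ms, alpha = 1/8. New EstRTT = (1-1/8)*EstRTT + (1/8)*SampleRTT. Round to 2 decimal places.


Given: EstRTT = 200 ms, SampleRTT = 250 ms, alpha = 1/8
New EstRTT = (1 - alpha) * EstRTT + alpha * SampleRTT
(7/8) * 200 = 175
(1/8) * 250 = 31.25
New EstRTT = 175 + 31.25 = 206.25 ms -> 206.25 ms (2 dp)

206.25


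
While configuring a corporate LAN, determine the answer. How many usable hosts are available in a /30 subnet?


Given: subnet mask /30
Host bits = 32 - 30 = 2
Total addresses = 2^2 = 4
Usable hosts = 4 - 2 (network + broadcast) = 2

2


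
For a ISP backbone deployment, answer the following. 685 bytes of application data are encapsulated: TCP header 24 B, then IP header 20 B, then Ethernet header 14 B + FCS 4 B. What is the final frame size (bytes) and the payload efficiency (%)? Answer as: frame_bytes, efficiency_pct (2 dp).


TCP segment = 685 + 24 = 709 B
IP packet = 709 + 20 = 729 B
Ethernet frame = 729 + 14 + 4 = 747 B
Efficiency = app / frame = 685 / 747 = 0.917001 = 91.7001% -> 91.70% (2 dp)

747, 91.70


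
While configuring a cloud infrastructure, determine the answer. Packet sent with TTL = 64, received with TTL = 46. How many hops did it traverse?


Given: initial TTL = 64, received TTL = 46
Hops = initial TTL - received TTL
Hops = 64 - 46 = 18

18


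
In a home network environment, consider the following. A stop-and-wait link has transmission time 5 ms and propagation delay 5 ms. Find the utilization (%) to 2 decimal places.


Given: Ttrans = 5 ms, Tprop = 5 ms
RTT = 2 * Tprop = 2 * 5 = 10 ms
U = Ttrans / (Ttrans + RTT)
U = 5 / (5 + 10)
U = 5 / 15 = 0.333333
U% = 33.33%

33.33


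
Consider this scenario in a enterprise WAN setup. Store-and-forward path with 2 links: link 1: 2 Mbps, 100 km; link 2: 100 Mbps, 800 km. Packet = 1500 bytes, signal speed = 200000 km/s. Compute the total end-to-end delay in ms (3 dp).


Packet = 1500 bytes = 12000 bits. Store-and-forward: sum (t_trans + t_prop) per link.
Link 1: t_trans = 12000/(2*10^6) s = 6.0000 ms; t_prop = 100/200000 s = 0.5000 ms; subtotal = 6.5000 ms
Link 2: t_trans = 12000/(100*10^6) s = 0.1200 ms; t_prop = 800/200000 s = 4.0000 ms; subtotal = 4.1200 ms
End-to-end = 6.5000 + 4.1200 = 10.6200 ms -> 10.620 ms (3 dp)

10.620


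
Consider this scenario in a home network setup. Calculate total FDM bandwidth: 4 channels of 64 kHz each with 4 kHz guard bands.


Given: 4 channels, 64 kHz each, guard = 4 kHz
Channel bandwidth = 4 * 64 = 256 kHz
Guard bands = 3 gaps * 4 kHz = 12 kHz
Total = 256 + 12 = 268 kHz

268


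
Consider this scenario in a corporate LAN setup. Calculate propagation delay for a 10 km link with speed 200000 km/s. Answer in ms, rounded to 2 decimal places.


Given: distance = 10 km, speed = 200000 km/s
Delay = distance / speed = 10 / 200000 seconds
Delay in ms = 10 * 1000 / 200000
Delay = 0.0500 ms
Rounded to 2 dp = 0.05 ms

0.05


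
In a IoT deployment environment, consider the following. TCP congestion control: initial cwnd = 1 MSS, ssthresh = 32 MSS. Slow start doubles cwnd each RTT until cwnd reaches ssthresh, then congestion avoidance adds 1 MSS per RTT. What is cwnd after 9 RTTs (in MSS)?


RTT 0: cwnd = 1 MSS (initial)
RTT 1: cwnd = 2 MSS (slow start, doubled)
RTT 2: cwnd = 4 MSS (slow start, doubled)
RTT 3: cwnd = 8 MSS (slow start, doubled)
RTT 4: cwnd = 16 MSS (slow start, doubled)
RTT 5: cwnd = 32 MSS (slow start, doubled)
RTT 6: cwnd = 33 MSS (congestion avoidance, +1)
RTT 7: cwnd = 34 MSS (congestion avoidance, +1)
RTT 8: cwnd = 35 MSS (congestion avoidance, +1)
RTT 9: cwnd = 36 MSS (congestion avoidance, +1)

36


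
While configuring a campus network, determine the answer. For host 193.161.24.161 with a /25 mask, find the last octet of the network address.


Given: IP = 193.161.24.161, prefix = /25
Subnet mask = 255.255.255.128
Last octet of IP: 161
Last octet of mask: 128
Network last octet = 161 AND 128 = 128

128


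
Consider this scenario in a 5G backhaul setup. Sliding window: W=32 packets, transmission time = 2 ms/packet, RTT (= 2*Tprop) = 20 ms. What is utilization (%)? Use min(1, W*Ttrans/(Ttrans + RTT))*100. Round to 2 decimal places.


Given: W = 32, Ttrans = 2 ms, RTT = 20 ms (= 2 * Tprop, Tprop = 10 ms)
Cycle time = Ttrans + RTT = 2 + 20 = 22 ms (first packet sent until its ACK returns)
W * Ttrans = 32 * 2 = 64 ms of sending per cycle
W * Ttrans / (Ttrans + RTT) = 64 / 22 = 2.909091
U = min(1, 2.909091) = 1.000000
U% = 100.00%

100.00


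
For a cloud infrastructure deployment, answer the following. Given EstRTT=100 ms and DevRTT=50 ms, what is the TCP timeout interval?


Given: EstRTT = 100 ms, DevRTT = 50 ms
Timeout = EstRTT + 4 * DevRTT
4 * DevRTT = 4 * 50 = 200
Timeout = 100 + 200 = 300 ms

300


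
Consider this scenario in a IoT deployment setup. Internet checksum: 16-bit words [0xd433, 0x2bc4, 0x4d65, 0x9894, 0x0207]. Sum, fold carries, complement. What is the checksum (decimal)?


Given words: [0xd433, 0x2bc4, 0x4d65, 0x9894, 0x0207]
Step 1: Sum all words
Raw sum = 54323 + 11204 + 19813 + 39060 + 519 = 124919
Step 2: Fold carry: (59383 + 1) = 59384
One's complement = ~59384 & 0xFFFF = 6151

6151


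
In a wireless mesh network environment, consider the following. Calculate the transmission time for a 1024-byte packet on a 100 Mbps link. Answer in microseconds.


Given: packet = 1024 bytes, bandwidth = 100 Mbps
Packet in bits = 1024 * 8 = 8192 bits
Bandwidth = 100 * 10^6 = 100000000 bps
Time = 8192 / 100000000 seconds
Time in us = 8192 * 10^6 / 100000000 = 81.92

81.92


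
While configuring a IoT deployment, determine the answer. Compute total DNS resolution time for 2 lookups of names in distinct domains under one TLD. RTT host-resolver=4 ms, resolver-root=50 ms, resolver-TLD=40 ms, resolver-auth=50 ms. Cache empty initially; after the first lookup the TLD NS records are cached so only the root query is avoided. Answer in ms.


Lookup 1 (cold cache): local + root + TLD + auth = 4 + 50 + 40 + 50 = 144 ms
Lookups 2..2 (TLD NS cached -> skip root; new domain -> still ask TLD and auth): local + TLD + auth = 4 + 40 + 50 = 94 ms each
Remaining 1 lookups: 1 * 94 = 94 ms
Total = 144 + 94 = 238 ms

238


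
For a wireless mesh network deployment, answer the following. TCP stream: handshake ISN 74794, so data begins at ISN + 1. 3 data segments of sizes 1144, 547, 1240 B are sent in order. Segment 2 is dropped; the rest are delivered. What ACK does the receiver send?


SYN uses sequence number 74794; first data byte = ISN + 1 = 74795.
Segment 1: SEQ = 74795, len = 1144 B, covers [74795, 75938]
Segment 2: SEQ = 75939, len = 547 B, covers [75939, 76485] [LOST]
Segment 3: SEQ = 76486, len = 1240 B, covers [76486, 77725]
In-order data received: bytes [74795, 75938] (segments 1..1).
Segment 2 missing -> gap begins at byte 75939; later segments buffered out of order.
Cumulative ACK = next expected in-order byte = 74795 + 1144 = 75939

75939


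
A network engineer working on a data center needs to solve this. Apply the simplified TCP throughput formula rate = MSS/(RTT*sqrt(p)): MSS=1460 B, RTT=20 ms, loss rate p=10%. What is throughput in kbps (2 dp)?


Given: MSS = 1460 bytes, RTT = 20 ms, loss = 10%
RTT in seconds = 20 / 1000 = 0.02
Loss rate = 10% = 0.1
sqrt(loss) = sqrt(0.1) = 0.316227766017
Throughput (bytes/s) = 1460 / (0.02 * 0.316227766017) = 230846.2692
Throughput (kbps) = 230846.2692 * 8 / 1000 = 1846.770154 -> 1846.77 kbps (2 dp)

1846.77


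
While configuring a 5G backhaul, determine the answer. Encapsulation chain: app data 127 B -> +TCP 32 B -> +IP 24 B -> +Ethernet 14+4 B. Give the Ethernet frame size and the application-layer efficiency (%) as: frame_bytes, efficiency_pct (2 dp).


TCP segment = 127 + 32 = 159 B
IP packet = 159 + 24 = 183 B
Ethernet frame = 183 + 14 + 4 = 201 B
Efficiency = app / frame = 127 / 201 = 0.631841 = 63.1841% -> 63.18% (2 dp)

201, 63.18


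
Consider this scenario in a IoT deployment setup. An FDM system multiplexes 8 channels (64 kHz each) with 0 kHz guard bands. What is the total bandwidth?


Given: 8 channels, 64 kHz each, guard = 0 kHz
Channel bandwidth = 8 * 64 = 512 kHz
Guard bands = 7 gaps * 0 kHz = 0 kHz
Total = 512 + 0 = 512 kHz

512


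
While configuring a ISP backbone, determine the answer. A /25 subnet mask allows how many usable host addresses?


Given: subnet mask /25
Host bits = 32 - 25 = 7
Total addresses = 2^7 = 128
Usable hosts = 128 - 2 (network + broadcast) = 126

126


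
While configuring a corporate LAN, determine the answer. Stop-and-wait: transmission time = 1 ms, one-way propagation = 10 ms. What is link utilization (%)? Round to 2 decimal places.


Given: Ttrans = 1 ms, Tprop = 10 ms
RTT = 2 * Tprop = 2 * 10 = 20 ms
U = Ttrans / (Ttrans + RTT)
U = 1 / (1 + 20)
U = 1 / 21 = 0.047619
U% = 4.76%

4.76


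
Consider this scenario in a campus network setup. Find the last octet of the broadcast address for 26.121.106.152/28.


Given: IP = 26.121.106.152, prefix = /28
Host bits = 32 - 28 = 4
Network last octet = 152 AND mask = 144
Host part size = 2^4 - 1 = 15
Broadcast last octet = 144 OR 15 = 159

159


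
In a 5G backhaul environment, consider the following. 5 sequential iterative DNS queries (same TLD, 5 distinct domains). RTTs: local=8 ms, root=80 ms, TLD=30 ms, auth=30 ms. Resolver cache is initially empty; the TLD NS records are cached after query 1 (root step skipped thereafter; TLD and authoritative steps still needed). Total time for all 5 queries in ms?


Lookup 1 (cold cache): local + root + TLD + auth = 8 + 80 + 30 + 30 = 148 ms
Lookups 2..5 (TLD NS cached -> skip root; new domain -> still ask TLD and auth): local + TLD + auth = 8 + 30 + 30 = 68 ms each
Remaining 4 lookups: 4 * 68 = 272 ms
Total = 148 + 272 = 420 ms

420


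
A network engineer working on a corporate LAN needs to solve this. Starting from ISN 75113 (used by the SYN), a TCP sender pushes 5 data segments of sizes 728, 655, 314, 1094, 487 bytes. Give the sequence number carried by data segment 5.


The SYN occupies sequence number ISN = 75113, so the first data byte is ISN + 1 = 75114.
SEQ of data segment i = (ISN + 1) + sum of payload sizes of segments 1..i-1.
Segment 1: SEQ = 75114, payload = 728 bytes
Segment 2: SEQ = 75842, payload = 655 bytes
Segment 3: SEQ = 76497, payload = 314 bytes
Segment 4: SEQ = 76811, payload = 1094 bytes
Segment 5: SEQ = 77905, payload = 487 bytes
SEQ of segment 5 = 75114 + 728 + 655 + 314 + 1094 = 77905

77905
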